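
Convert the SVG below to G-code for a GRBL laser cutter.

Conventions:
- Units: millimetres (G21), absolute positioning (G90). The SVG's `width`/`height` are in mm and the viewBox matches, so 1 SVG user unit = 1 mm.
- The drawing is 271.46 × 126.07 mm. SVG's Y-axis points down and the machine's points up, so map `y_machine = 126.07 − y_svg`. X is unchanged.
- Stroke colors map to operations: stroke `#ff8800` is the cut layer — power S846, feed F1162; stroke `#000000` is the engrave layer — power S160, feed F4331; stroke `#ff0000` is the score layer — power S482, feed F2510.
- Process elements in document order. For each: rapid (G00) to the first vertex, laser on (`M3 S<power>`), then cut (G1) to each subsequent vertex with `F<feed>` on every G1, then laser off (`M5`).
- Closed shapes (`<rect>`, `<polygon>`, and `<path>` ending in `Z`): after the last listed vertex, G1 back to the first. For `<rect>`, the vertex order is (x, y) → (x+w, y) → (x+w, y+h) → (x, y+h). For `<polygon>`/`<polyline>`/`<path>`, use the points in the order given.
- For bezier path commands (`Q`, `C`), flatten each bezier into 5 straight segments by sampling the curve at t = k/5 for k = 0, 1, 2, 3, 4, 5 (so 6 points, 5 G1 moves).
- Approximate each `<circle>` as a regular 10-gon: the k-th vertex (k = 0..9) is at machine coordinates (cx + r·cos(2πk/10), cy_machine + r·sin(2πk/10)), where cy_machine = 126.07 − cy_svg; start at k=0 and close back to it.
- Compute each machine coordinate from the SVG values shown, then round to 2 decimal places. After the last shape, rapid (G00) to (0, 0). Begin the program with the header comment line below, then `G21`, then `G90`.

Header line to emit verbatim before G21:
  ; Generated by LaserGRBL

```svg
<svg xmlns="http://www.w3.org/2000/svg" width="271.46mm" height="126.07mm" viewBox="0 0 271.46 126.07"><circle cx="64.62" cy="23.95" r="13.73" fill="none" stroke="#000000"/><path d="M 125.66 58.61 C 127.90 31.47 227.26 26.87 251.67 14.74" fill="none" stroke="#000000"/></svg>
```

; Generated by LaserGRBL
G21
G90
G00 X78.35 Y102.12
M3 S160
G1 X75.73 Y110.19 F4331
G1 X68.86 Y115.18 F4331
G1 X60.38 Y115.18 F4331
G1 X53.51 Y110.19 F4331
G1 X50.89 Y102.12 F4331
G1 X53.51 Y94.05 F4331
G1 X60.38 Y89.06 F4331
G1 X68.86 Y89.06 F4331
G1 X75.73 Y94.05 F4331
G1 X78.35 Y102.12 F4331
M5
G00 X125.66 Y67.46
M3 S160
G1 X137.28 Y81.28 F4331
G1 X163.95 Y91.13 F4331
G1 X197.41 Y98.46 F4331
G1 X229.41 Y104.72 F4331
G1 X251.67 Y111.33 F4331
M5
G00 X0.00 Y0.00

1 u = 1 mm; y_m = 126.07 − y.

[1] `<circle>` circle, #000000→engrave S160 F4331: (78.35,102.12) → (75.73,110.19) → (68.86,115.18) → (60.38,115.18) → (53.51,110.19) → (50.89,102.12) → (53.51,94.05) → (60.38,89.06) → (68.86,89.06) → (75.73,94.05) → (78.35,102.12) (closed)

[2] `<path>` cubic bezier, #000000→engrave S160 F4331: (125.66,67.46) → (137.28,81.28) → (163.95,91.13) → (197.41,98.46) → (229.41,104.72) → (251.67,111.33)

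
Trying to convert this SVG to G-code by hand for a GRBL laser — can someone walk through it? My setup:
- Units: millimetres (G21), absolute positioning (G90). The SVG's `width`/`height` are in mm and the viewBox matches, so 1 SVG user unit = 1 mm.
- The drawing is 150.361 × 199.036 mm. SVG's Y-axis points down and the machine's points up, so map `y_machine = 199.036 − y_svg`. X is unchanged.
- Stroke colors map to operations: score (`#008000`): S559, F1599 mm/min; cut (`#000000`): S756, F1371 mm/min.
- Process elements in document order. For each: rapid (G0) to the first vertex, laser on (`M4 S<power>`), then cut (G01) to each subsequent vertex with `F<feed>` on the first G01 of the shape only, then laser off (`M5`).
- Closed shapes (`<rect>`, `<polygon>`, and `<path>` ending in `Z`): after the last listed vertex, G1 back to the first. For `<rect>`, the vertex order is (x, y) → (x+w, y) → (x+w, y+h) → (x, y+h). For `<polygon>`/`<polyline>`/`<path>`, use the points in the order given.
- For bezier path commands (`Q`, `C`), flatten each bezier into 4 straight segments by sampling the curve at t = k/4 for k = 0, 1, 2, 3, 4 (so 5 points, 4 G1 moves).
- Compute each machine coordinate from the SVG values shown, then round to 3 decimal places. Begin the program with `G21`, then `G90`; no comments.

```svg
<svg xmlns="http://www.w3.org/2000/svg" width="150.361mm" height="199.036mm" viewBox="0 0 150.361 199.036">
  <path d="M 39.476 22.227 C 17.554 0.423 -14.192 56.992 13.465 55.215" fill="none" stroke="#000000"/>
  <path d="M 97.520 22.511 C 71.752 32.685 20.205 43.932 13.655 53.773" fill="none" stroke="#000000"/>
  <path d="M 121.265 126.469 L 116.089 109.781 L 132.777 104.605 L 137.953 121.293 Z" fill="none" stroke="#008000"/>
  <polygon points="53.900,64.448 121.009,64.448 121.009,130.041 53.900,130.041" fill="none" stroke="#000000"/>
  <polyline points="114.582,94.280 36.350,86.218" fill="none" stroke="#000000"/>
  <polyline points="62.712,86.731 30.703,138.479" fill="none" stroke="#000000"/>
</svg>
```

G21
G90
G0 X39.476 Y176.809
M4 S756
G01 X22.274 Y180.603 F1371
G01 X7.878 Y167.825
G01 X2.779 Y151.292
G01 X13.465 Y143.821
M5
G0 X97.520 Y176.525
M4 S756
G01 X74.466 Y168.732 F1371
G01 X48.381 Y160.769
G01 X25.899 Y152.869
G01 X13.655 Y145.263
M5
G0 X121.265 Y72.567
M4 S559
G01 X116.089 Y89.255 F1599
G01 X132.777 Y94.431
G01 X137.953 Y77.743
G01 X121.265 Y72.567
M5
G0 X53.900 Y134.588
M4 S756
G01 X121.009 Y134.588 F1371
G01 X121.009 Y68.995
G01 X53.900 Y68.995
G01 X53.900 Y134.588
M5
G0 X114.582 Y104.756
M4 S756
G01 X36.350 Y112.818 F1371
M5
G0 X62.712 Y112.305
M4 S756
G01 X30.703 Y60.557 F1371
M5

1 u = 1 mm; y_m = 199.036 − y.

[1] `<path>` cubic bezier, #000000→cut S756 F1371: (39.476,176.809) → (22.274,180.603) → (7.878,167.825) → (2.779,151.292) → (13.465,143.821)

[2] `<path>` cubic bezier, #000000→cut S756 F1371: (97.520,176.525) → (74.466,168.732) → (48.381,160.769) → (25.899,152.869) → (13.655,145.263)

[3] `<path>` regular polygon, #008000→score S559 F1599: (121.265,72.567) → (116.089,89.255) → (132.777,94.431) → (137.953,77.743) → (121.265,72.567) (closed)

[4] `<polygon>` rectangle, #000000→cut S756 F1371: (53.900,134.588) → (121.009,134.588) → (121.009,68.995) → (53.900,68.995) → (53.900,134.588) (closed)

[5] `<polyline>` line segment, #000000→cut S756 F1371: (114.582,104.756) → (36.350,112.818)

[6] `<polyline>` line segment, #000000→cut S756 F1371: (62.712,112.305) → (30.703,60.557)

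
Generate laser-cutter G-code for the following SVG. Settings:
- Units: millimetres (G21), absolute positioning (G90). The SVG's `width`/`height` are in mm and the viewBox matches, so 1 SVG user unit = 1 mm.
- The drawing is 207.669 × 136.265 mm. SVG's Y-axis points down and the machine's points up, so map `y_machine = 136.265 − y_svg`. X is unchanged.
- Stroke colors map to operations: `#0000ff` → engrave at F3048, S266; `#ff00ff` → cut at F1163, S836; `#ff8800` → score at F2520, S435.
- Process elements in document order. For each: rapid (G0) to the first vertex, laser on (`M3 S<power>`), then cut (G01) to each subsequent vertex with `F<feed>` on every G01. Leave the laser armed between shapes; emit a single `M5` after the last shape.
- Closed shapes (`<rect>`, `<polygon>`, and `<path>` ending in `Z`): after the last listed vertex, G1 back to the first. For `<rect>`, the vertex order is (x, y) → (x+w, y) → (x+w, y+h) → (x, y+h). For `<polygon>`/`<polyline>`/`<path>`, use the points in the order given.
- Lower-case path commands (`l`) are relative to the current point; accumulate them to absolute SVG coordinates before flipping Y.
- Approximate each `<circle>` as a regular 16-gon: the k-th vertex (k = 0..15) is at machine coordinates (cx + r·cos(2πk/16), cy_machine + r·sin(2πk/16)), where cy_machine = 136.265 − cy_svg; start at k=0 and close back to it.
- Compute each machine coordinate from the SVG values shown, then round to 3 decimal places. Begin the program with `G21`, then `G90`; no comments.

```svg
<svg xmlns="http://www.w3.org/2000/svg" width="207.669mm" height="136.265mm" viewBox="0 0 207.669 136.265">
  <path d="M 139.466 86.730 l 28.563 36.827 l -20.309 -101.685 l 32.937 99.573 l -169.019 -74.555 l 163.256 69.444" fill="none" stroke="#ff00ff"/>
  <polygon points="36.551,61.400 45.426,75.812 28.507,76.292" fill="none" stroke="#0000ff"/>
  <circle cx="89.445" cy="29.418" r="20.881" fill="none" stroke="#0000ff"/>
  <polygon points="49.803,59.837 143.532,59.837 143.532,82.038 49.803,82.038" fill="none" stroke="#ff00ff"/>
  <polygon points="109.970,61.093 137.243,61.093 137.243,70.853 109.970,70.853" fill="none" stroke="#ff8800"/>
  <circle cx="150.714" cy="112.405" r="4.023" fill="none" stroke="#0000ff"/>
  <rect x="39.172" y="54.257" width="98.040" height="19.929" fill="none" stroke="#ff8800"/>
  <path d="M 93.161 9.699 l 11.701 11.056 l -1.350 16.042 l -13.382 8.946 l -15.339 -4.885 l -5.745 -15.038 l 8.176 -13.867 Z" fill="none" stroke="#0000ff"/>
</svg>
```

G21
G90
G0 X139.466 Y49.535
M3 S836
G01 X168.029 Y12.708 F1163
G01 X147.720 Y114.393 F1163
G01 X180.657 Y14.820 F1163
G01 X11.638 Y89.375 F1163
G01 X174.894 Y19.931 F1163
G0 X36.551 Y74.865
M3 S266
G01 X45.426 Y60.453 F3048
G01 X28.507 Y59.973 F3048
G01 X36.551 Y74.865 F3048
G0 X110.326 Y106.847
M3 S266
G01 X108.737 Y114.838 F3048
G01 X104.210 Y121.612 F3048
G01 X97.436 Y126.139 F3048
G01 X89.445 Y127.728 F3048
G01 X81.454 Y126.139 F3048
G01 X74.680 Y121.612 F3048
G01 X70.153 Y114.838 F3048
G01 X68.564 Y106.847 F3048
G01 X70.153 Y98.856 F3048
G01 X74.680 Y92.082 F3048
G01 X81.454 Y87.555 F3048
G01 X89.445 Y85.966 F3048
G01 X97.436 Y87.555 F3048
G01 X104.210 Y92.082 F3048
G01 X108.737 Y98.856 F3048
G01 X110.326 Y106.847 F3048
G0 X49.803 Y76.428
M3 S836
G01 X143.532 Y76.428 F1163
G01 X143.532 Y54.227 F1163
G01 X49.803 Y54.227 F1163
G01 X49.803 Y76.428 F1163
G0 X109.970 Y75.172
M3 S435
G01 X137.243 Y75.172 F2520
G01 X137.243 Y65.412 F2520
G01 X109.970 Y65.412 F2520
G01 X109.970 Y75.172 F2520
G0 X154.737 Y23.860
M3 S266
G01 X154.431 Y25.400 F3048
G01 X153.559 Y26.705 F3048
G01 X152.254 Y27.577 F3048
G01 X150.714 Y27.883 F3048
G01 X149.174 Y27.577 F3048
G01 X147.869 Y26.705 F3048
G01 X146.997 Y25.400 F3048
G01 X146.691 Y23.860 F3048
G01 X146.997 Y22.320 F3048
G01 X147.869 Y21.015 F3048
G01 X149.174 Y20.143 F3048
G01 X150.714 Y19.837 F3048
G01 X152.254 Y20.143 F3048
G01 X153.559 Y21.015 F3048
G01 X154.431 Y22.320 F3048
G01 X154.737 Y23.860 F3048
G0 X39.172 Y82.008
M3 S435
G01 X137.212 Y82.008 F2520
G01 X137.212 Y62.079 F2520
G01 X39.172 Y62.079 F2520
G01 X39.172 Y82.008 F2520
G0 X93.161 Y126.566
M3 S266
G01 X104.862 Y115.510 F3048
G01 X103.512 Y99.468 F3048
G01 X90.130 Y90.522 F3048
G01 X74.791 Y95.407 F3048
G01 X69.046 Y110.445 F3048
G01 X77.222 Y124.312 F3048
G01 X93.161 Y126.566 F3048
M5

viewBox `0 0 207.669 136.265` with mm width/height → 1 unit = 1 mm. Flip: y_m = 136.265 − y_svg.

**Shape 1** — `<path>` open polyline, stroke `#ff00ff` → cut (S836, F1163). Machine vertices: (139.466,49.535) → (168.029,12.708) → (147.720,114.393) → (180.657,14.820) → (11.638,89.375) → (174.894,19.931). Open path.

**Shape 2** — `<polygon>` regular polygon, stroke `#0000ff` → engrave (S266, F3048). Machine vertices: (36.551,74.865) → (45.426,60.453) → (28.507,59.973) → (36.551,74.865). Closed: final G1 returns to the first vertex.

**Shape 3** — `<circle>` circle, stroke `#0000ff` → engrave (S266, F3048). Machine vertices: (110.326,106.847) → (108.737,114.838) → (104.210,121.612) → (97.436,126.139) → (89.445,127.728) → (81.454,126.139) → (74.680,121.612) → (70.153,114.838) → (68.564,106.847) → (70.153,98.856) → (74.680,92.082) → (81.454,87.555) → (89.445,85.966) → (97.436,87.555) → (104.210,92.082) → (108.737,98.856) → (110.326,106.847). Closed: final G1 returns to the first vertex.

**Shape 4** — `<polygon>` rectangle, stroke `#ff00ff` → cut (S836, F1163). Machine vertices: (49.803,76.428) → (143.532,76.428) → (143.532,54.227) → (49.803,54.227) → (49.803,76.428). Closed: final G1 returns to the first vertex.

**Shape 5** — `<polygon>` rectangle, stroke `#ff8800` → score (S435, F2520). Machine vertices: (109.970,75.172) → (137.243,75.172) → (137.243,65.412) → (109.970,65.412) → (109.970,75.172). Closed: final G1 returns to the first vertex.

**Shape 6** — `<circle>` circle, stroke `#0000ff` → engrave (S266, F3048). Machine vertices: (154.737,23.860) → (154.431,25.400) → (153.559,26.705) → (152.254,27.577) → (150.714,27.883) → (149.174,27.577) → (147.869,26.705) → (146.997,25.400) → (146.691,23.860) → (146.997,22.320) → (147.869,21.015) → (149.174,20.143) → (150.714,19.837) → (152.254,20.143) → (153.559,21.015) → (154.431,22.320) → (154.737,23.860). Closed: final G1 returns to the first vertex.

**Shape 7** — `<rect>` rectangle, stroke `#ff8800` → score (S435, F2520). Machine vertices: (39.172,82.008) → (137.212,82.008) → (137.212,62.079) → (39.172,62.079) → (39.172,82.008). Closed: final G1 returns to the first vertex.

**Shape 8** — `<path>` regular polygon, stroke `#0000ff` → engrave (S266, F3048). Machine vertices: (93.161,126.566) → (104.862,115.510) → (103.512,99.468) → (90.130,90.522) → (74.791,95.407) → (69.046,110.445) → (77.222,124.312) → (93.161,126.566). Closed: final G1 returns to the first vertex.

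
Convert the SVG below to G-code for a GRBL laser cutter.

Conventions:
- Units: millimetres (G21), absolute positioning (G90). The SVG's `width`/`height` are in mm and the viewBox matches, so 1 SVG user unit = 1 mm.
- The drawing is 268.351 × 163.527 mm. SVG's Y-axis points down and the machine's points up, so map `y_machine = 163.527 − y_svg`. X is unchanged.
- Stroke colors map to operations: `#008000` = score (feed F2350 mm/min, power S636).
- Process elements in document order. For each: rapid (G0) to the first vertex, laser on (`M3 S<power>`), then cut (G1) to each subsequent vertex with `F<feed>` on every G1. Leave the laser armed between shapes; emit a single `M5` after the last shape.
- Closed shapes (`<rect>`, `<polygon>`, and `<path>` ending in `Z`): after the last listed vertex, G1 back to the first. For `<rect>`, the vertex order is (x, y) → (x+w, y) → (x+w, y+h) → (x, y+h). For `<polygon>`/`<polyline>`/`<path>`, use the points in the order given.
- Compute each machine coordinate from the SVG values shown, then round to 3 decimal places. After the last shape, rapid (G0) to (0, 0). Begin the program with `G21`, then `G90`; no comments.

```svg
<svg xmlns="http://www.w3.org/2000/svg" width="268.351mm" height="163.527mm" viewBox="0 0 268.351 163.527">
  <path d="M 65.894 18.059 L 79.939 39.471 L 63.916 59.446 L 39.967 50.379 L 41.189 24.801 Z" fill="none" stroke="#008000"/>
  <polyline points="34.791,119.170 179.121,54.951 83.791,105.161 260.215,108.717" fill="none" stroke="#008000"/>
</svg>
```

G21
G90
G0 X65.894 Y145.468
M3 S636
G1 X79.939 Y124.056 F2350
G1 X63.916 Y104.081 F2350
G1 X39.967 Y113.148 F2350
G1 X41.189 Y138.726 F2350
G1 X65.894 Y145.468 F2350
G0 X34.791 Y44.357
M3 S636
G1 X179.121 Y108.576 F2350
G1 X83.791 Y58.366 F2350
G1 X260.215 Y54.810 F2350
M5
G0 X0.000 Y0.000

1 u = 1 mm; y_m = 163.527 − y.

[1] `<path>` regular polygon, #008000→score S636 F2350: (65.894,145.468) → (79.939,124.056) → (63.916,104.081) → (39.967,113.148) → (41.189,138.726) → (65.894,145.468) (closed)

[2] `<polyline>` open polyline, #008000→score S636 F2350: (34.791,44.357) → (179.121,108.576) → (83.791,58.366) → (260.215,54.810)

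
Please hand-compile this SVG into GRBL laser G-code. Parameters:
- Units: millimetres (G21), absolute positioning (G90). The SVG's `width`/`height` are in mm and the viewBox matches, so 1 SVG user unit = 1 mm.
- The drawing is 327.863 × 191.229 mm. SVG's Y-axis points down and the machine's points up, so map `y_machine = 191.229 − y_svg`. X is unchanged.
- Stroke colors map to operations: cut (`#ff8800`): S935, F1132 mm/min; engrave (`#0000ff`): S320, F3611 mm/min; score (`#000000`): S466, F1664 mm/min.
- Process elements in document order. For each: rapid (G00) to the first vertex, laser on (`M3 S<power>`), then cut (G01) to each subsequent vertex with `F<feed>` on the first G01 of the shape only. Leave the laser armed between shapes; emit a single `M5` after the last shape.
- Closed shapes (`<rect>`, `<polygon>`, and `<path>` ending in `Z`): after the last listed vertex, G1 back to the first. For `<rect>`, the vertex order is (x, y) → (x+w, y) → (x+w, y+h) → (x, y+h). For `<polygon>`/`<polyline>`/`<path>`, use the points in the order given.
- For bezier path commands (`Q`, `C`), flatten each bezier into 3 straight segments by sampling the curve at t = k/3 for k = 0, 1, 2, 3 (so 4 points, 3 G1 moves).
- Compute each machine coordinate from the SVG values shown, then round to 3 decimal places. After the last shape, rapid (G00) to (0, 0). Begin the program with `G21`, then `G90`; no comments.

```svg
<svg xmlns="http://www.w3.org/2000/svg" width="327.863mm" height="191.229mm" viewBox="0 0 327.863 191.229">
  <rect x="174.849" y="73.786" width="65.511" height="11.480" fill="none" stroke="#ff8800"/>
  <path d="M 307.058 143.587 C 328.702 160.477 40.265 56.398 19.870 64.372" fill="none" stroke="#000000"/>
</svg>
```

G21
G90
G00 X174.849 Y117.443
M3 S935
G01 X240.360 Y117.443 F1132
G01 X240.360 Y105.963
G01 X174.849 Y105.963
G01 X174.849 Y117.443
G00 X307.058 Y47.642
M3 S466
G01 X246.754 Y62.445 F1664
G01 X108.200 Y106.110
G01 X19.870 Y126.857
M5
G00 X0.000 Y0.000

viewBox `0 0 327.863 191.229` with mm width/height → 1 unit = 1 mm. Flip: y_m = 191.229 − y_svg.

**Shape 1** — `<rect>` rectangle, stroke `#ff8800` → cut (S935, F1132). Machine vertices: (174.849,117.443) → (240.360,117.443) → (240.360,105.963) → (174.849,105.963) → (174.849,117.443). Closed: final G1 returns to the first vertex.

**Shape 2** — `<path>` cubic bezier, stroke `#000000` → score (S466, F1664). Control points (SVG): P0=(307.058,143.587), P1=(328.702,160.477), P2=(40.265,56.398), P3=(19.870,64.372); sampled at t=k/3. Machine vertices: (307.058,47.642) → (246.754,62.445) → (108.200,106.110) → (19.870,126.857). Open path.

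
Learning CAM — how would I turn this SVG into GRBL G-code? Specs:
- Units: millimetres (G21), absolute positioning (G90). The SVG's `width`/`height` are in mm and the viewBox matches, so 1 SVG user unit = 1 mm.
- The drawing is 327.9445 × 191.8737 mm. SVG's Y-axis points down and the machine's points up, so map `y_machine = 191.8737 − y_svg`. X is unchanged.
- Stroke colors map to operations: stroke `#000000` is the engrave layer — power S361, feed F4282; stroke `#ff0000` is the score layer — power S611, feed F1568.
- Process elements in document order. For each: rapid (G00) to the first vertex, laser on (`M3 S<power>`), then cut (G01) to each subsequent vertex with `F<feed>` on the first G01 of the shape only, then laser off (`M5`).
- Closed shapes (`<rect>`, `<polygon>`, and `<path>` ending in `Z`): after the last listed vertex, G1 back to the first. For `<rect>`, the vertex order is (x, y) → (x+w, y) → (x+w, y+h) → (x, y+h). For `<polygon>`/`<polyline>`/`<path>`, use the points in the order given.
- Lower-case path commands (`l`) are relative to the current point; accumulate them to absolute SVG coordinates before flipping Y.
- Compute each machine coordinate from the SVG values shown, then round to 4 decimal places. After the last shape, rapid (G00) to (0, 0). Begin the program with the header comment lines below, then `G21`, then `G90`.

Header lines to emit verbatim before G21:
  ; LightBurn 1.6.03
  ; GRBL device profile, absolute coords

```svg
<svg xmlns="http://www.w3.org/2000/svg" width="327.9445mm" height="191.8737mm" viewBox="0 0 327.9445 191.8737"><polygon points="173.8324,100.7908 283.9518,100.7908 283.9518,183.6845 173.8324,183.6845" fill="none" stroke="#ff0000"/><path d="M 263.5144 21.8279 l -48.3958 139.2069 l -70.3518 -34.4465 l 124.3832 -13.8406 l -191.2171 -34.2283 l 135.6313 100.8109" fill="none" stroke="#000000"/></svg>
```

; LightBurn 1.6.03
; GRBL device profile, absolute coords
G21
G90
G00 X173.8324 Y91.0829
M3 S611
G01 X283.9518 Y91.0829 F1568
G01 X283.9518 Y8.1892
G01 X173.8324 Y8.1892
G01 X173.8324 Y91.0829
M5
G00 X263.5144 Y170.0458
M3 S361
G01 X215.1186 Y30.8389 F4282
G01 X144.7668 Y65.2854
G01 X269.1500 Y79.1260
G01 X77.9329 Y113.3543
G01 X213.5642 Y12.5434
M5
G00 X0.0000 Y0.0000

viewBox `0 0 327.9445 191.8737` with mm width/height → 1 unit = 1 mm. Flip: y_m = 191.8737 − y_svg.

**Shape 1** — `<polygon>` rectangle, stroke `#ff0000` → score (S611, F1568). Machine vertices: (173.8324,91.0829) → (283.9518,91.0829) → (283.9518,8.1892) → (173.8324,8.1892) → (173.8324,91.0829). Closed: final G1 returns to the first vertex.

**Shape 2** — `<path>` open polyline, stroke `#000000` → engrave (S361, F4282). Machine vertices: (263.5144,170.0458) → (215.1186,30.8389) → (144.7668,65.2854) → (269.1500,79.1260) → (77.9329,113.3543) → (213.5642,12.5434). Open path.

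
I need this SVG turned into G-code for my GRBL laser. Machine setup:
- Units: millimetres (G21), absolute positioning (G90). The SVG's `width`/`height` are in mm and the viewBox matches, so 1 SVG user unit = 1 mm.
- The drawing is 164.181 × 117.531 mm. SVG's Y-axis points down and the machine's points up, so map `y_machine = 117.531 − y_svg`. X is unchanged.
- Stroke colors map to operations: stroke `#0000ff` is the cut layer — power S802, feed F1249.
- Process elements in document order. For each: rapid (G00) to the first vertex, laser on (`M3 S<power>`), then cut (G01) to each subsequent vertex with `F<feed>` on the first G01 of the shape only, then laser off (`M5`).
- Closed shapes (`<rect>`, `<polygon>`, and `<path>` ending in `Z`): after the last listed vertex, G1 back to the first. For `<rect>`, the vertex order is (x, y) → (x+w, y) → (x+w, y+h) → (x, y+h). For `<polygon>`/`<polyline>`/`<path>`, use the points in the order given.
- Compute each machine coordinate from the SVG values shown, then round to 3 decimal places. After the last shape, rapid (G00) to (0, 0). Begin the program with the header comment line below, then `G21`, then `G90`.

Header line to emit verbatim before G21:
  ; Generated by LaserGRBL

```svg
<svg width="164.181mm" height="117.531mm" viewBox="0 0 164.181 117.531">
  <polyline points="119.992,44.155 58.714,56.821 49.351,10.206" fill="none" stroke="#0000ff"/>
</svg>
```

Since the viewBox matches the mm dimensions, user units are millimetres directly. The only transform is the Y-flip y_m = 117.531 − y_svg.

Shape 1 is a open polyline drawn with `<polyline>`. Its stroke #0000ff means cut at S802, F1249. After flipping Y the toolpath is (119.992,73.376) → (58.714,60.710) → (49.351,107.325).

; Generated by LaserGRBL
G21
G90
G00 X119.992 Y73.376
M3 S802
G01 X58.714 Y60.710 F1249
G01 X49.351 Y107.325
M5
G00 X0.000 Y0.000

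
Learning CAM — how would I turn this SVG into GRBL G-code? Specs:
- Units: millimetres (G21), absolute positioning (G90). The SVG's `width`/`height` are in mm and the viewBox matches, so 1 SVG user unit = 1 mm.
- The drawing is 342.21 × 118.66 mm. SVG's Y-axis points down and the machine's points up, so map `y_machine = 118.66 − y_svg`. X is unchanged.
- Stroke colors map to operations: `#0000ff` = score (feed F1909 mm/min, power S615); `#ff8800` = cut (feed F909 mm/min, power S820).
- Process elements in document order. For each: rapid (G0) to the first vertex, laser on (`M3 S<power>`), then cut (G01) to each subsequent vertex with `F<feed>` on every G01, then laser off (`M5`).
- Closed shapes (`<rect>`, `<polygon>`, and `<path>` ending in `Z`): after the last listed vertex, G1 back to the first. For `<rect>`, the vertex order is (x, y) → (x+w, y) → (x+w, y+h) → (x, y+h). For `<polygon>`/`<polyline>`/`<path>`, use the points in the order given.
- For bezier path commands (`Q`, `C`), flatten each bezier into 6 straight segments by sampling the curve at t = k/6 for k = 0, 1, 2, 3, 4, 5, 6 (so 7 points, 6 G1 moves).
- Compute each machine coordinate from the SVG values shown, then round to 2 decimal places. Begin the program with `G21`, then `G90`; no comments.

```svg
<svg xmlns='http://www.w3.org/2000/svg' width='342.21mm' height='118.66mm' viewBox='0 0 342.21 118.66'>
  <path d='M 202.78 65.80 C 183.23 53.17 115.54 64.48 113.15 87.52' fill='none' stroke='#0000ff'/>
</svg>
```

viewBox `0 0 342.21 118.66` with mm width/height → 1 unit = 1 mm. Flip: y_m = 118.66 − y_svg.

**Shape 1** — `<path>` cubic bezier, stroke `#0000ff` → score (S615, F1909). Control points (SVG): P0=(202.78,65.80), P1=(183.23,53.17), P2=(115.54,64.48), P3=(113.15,87.52); sampled at t=k/6. Machine vertices: (202.78,52.86) → (189.52,57.24) → (171.38,57.96) → (151.53,55.38) → (133.11,49.82) → (119.26,41.63) → (113.15,31.14). Open path.

G21
G90
G0 X202.78 Y52.86
M3 S615
G01 X189.52 Y57.24 F1909
G01 X171.38 Y57.96 F1909
G01 X151.53 Y55.38 F1909
G01 X133.11 Y49.82 F1909
G01 X119.26 Y41.63 F1909
G01 X113.15 Y31.14 F1909
M5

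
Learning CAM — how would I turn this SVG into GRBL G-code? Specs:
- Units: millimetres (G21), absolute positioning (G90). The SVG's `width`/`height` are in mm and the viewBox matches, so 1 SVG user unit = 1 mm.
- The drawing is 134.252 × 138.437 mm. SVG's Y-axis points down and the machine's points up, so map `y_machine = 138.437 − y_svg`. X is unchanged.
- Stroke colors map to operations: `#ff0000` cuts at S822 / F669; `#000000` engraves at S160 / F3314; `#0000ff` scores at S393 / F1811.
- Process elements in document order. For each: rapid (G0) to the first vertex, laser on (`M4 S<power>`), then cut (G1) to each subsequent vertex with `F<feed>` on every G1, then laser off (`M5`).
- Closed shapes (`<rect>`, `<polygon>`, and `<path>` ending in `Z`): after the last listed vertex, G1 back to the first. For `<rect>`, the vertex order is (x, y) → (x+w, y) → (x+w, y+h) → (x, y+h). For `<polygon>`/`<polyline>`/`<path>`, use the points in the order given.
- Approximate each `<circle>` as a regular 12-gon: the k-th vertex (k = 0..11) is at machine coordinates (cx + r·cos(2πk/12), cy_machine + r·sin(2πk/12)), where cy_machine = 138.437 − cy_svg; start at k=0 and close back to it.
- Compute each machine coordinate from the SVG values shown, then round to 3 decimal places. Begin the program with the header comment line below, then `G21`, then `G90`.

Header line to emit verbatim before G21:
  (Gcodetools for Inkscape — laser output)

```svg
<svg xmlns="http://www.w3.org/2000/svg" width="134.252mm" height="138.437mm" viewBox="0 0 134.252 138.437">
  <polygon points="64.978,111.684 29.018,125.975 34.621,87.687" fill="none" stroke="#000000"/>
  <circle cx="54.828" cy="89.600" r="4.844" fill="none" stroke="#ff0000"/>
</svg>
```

(Gcodetools for Inkscape — laser output)
G21
G90
G0 X64.978 Y26.753
M4 S160
G1 X29.018 Y12.462 F3314
G1 X34.621 Y50.750 F3314
G1 X64.978 Y26.753 F3314
M5
G0 X59.672 Y48.837
M4 S822
G1 X59.023 Y51.259 F669
G1 X57.250 Y53.032 F669
G1 X54.828 Y53.681 F669
G1 X52.406 Y53.032 F669
G1 X50.633 Y51.259 F669
G1 X49.984 Y48.837 F669
G1 X50.633 Y46.415 F669
G1 X52.406 Y44.642 F669
G1 X54.828 Y43.993 F669
G1 X57.250 Y44.642 F669
G1 X59.023 Y46.415 F669
G1 X59.672 Y48.837 F669
M5

Since the viewBox matches the mm dimensions, user units are millimetres directly. The only transform is the Y-flip y_m = 138.437 − y_svg.

Shape 1 is a regular polygon drawn with `<polygon>`. Its stroke #000000 means engrave at S160, F3314. After flipping Y the toolpath is (64.978,26.753) → (29.018,12.462) → (34.621,50.750) → (64.978,26.753), returning to the start.

Shape 2 is a circle drawn with `<circle>`. Its stroke #ff0000 means cut at S822, F669. After flipping Y the toolpath is (59.672,48.837) → (59.023,51.259) → (57.250,53.032) → (54.828,53.681) → (52.406,53.032) → (50.633,51.259) → (49.984,48.837) → (50.633,46.415) → (52.406,44.642) → (54.828,43.993) → (57.250,44.642) → (59.023,46.415) → (59.672,48.837), returning to the start.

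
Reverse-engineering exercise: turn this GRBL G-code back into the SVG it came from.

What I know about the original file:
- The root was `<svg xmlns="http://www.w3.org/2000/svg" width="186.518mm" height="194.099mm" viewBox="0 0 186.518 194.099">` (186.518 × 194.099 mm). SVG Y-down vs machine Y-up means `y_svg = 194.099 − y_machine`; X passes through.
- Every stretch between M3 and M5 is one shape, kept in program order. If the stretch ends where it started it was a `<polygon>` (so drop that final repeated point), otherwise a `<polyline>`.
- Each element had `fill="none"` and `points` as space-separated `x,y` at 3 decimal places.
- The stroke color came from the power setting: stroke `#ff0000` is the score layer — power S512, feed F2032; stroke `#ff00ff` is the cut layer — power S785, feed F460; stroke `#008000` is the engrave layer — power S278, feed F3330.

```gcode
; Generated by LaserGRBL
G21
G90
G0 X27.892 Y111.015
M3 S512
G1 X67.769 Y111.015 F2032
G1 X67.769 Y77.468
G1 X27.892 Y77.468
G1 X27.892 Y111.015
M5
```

<svg xmlns="http://www.w3.org/2000/svg" width="186.518mm" height="194.099mm" viewBox="0 0 186.518 194.099">
  <polygon points="27.892,83.084 67.769,83.084 67.769,116.631 27.892,116.631" fill="none" stroke="#ff0000"/>
</svg>

y_svg = 194.099 − y_m. Every run uses S512, so all elements get stroke `#ff0000` (score).

[1] closed run; points: 27.892,83.084 67.769,83.084 67.769,116.631 27.892,116.631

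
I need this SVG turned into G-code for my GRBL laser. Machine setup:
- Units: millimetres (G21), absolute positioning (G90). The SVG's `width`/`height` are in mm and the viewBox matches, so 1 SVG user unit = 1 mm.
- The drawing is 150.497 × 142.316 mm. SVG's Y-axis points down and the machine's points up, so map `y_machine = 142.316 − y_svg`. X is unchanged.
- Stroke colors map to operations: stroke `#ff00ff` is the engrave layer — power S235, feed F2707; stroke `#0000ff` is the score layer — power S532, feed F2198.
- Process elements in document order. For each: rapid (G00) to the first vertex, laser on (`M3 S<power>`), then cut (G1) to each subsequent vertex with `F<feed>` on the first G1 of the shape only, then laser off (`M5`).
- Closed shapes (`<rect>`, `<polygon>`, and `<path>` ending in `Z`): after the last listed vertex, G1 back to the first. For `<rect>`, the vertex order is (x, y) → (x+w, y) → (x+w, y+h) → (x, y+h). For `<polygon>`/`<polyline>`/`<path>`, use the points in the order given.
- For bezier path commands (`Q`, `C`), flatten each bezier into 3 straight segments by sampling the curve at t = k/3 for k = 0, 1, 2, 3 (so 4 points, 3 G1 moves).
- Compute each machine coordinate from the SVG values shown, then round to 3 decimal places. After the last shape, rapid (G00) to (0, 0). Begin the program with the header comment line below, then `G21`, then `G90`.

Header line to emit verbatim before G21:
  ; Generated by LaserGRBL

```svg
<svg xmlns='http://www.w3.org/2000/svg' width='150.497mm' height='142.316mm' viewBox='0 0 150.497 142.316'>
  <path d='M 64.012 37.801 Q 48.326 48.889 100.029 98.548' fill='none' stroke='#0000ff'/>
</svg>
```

; Generated by LaserGRBL
G21
G90
G00 X64.012 Y104.515
M3 S532
G1 X61.042 Y92.837 F2198
G1 X73.048 Y72.588
G1 X100.029 Y43.768
M5
G00 X0.000 Y0.000

1 u = 1 mm; y_m = 142.316 − y.

[1] `<path>` quadratic bezier, #0000ff→score S532 F2198: (64.012,104.515) → (61.042,92.837) → (73.048,72.588) → (100.029,43.768)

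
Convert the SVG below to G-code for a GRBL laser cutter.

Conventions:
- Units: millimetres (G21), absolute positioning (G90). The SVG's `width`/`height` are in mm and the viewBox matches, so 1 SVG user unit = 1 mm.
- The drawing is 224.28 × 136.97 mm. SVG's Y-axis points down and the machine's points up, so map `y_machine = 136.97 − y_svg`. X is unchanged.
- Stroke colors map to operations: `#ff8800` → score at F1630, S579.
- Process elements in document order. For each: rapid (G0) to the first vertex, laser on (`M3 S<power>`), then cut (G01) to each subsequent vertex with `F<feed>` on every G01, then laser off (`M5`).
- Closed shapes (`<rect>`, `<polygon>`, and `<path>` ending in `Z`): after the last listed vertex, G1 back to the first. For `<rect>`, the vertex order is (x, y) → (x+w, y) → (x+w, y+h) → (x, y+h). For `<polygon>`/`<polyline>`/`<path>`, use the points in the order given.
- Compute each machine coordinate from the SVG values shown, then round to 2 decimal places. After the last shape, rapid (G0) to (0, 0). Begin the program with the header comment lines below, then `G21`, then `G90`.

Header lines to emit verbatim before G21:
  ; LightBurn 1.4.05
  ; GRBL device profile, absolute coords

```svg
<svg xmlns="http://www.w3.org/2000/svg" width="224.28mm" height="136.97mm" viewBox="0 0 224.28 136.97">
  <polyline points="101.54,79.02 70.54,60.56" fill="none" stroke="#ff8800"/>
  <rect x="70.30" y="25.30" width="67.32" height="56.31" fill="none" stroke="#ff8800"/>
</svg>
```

; LightBurn 1.4.05
; GRBL device profile, absolute coords
G21
G90
G0 X101.54 Y57.95
M3 S579
G01 X70.54 Y76.41 F1630
M5
G0 X70.30 Y111.67
M3 S579
G01 X137.62 Y111.67 F1630
G01 X137.62 Y55.36 F1630
G01 X70.30 Y55.36 F1630
G01 X70.30 Y111.67 F1630
M5
G0 X0.00 Y0.00

1 u = 1 mm; y_m = 136.97 − y.

[1] `<polyline>` line segment, #ff8800→score S579 F1630: (101.54,57.95) → (70.54,76.41)

[2] `<rect>` rectangle, #ff8800→score S579 F1630: (70.30,111.67) → (137.62,111.67) → (137.62,55.36) → (70.30,55.36) → (70.30,111.67) (closed)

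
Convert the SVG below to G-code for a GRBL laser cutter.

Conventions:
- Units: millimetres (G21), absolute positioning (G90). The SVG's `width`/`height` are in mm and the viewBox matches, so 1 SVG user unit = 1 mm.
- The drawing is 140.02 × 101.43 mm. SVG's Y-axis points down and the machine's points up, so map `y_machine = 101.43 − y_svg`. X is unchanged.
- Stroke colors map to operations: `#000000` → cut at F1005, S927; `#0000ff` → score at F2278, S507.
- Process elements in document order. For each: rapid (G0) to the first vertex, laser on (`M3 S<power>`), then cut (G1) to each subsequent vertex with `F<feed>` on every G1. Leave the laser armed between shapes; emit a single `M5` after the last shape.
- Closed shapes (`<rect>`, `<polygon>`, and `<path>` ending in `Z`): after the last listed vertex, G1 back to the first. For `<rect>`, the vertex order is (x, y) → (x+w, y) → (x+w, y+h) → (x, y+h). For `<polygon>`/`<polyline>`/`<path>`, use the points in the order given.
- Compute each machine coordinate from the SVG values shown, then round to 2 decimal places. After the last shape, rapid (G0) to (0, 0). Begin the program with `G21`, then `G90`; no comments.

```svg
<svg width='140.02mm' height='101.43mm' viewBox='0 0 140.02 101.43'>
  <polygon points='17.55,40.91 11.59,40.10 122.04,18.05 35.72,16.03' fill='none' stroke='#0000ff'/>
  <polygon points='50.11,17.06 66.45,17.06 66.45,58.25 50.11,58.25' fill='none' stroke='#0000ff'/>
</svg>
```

1 u = 1 mm; y_m = 101.43 − y.

[1] `<polygon>` closed polygon, #0000ff→score S507 F2278: (17.55,60.52) → (11.59,61.33) → (122.04,83.38) → (35.72,85.40) → (17.55,60.52) (closed)

[2] `<polygon>` rectangle, #0000ff→score S507 F2278: (50.11,84.37) → (66.45,84.37) → (66.45,43.18) → (50.11,43.18) → (50.11,84.37) (closed)

G21
G90
G0 X17.55 Y60.52
M3 S507
G1 X11.59 Y61.33 F2278
G1 X122.04 Y83.38 F2278
G1 X35.72 Y85.40 F2278
G1 X17.55 Y60.52 F2278
G0 X50.11 Y84.37
M3 S507
G1 X66.45 Y84.37 F2278
G1 X66.45 Y43.18 F2278
G1 X50.11 Y43.18 F2278
G1 X50.11 Y84.37 F2278
M5
G0 X0.00 Y0.00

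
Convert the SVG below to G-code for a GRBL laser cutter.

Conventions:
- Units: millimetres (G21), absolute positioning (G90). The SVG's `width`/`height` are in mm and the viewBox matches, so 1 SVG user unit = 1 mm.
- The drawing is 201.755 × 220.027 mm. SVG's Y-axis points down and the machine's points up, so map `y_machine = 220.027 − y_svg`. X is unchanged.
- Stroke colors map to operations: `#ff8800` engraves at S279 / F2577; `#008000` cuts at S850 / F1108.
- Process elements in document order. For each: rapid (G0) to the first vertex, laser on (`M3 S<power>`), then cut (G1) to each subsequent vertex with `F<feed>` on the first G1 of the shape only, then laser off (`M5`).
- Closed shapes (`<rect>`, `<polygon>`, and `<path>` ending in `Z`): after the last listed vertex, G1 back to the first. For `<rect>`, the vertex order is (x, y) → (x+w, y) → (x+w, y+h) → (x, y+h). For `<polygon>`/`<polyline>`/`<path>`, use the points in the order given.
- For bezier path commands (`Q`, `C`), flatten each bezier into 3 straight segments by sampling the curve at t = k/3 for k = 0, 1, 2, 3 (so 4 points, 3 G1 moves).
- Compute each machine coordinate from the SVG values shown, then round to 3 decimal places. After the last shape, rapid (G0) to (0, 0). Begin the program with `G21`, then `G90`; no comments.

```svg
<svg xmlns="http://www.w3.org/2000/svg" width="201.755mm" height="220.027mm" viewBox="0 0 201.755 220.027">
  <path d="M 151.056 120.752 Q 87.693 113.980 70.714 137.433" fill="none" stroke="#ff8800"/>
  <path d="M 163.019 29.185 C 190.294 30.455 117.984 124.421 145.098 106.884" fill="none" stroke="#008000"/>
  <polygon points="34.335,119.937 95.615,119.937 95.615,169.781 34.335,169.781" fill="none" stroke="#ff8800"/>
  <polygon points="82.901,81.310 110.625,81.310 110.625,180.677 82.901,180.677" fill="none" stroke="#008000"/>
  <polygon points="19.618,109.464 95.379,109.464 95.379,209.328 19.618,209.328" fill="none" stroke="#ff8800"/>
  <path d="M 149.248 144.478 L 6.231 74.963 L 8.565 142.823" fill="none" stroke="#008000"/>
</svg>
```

viewBox `0 0 201.755 220.027` with mm width/height → 1 unit = 1 mm. Flip: y_m = 220.027 − y_svg.

**Shape 1** — `<path>` quadratic bezier, stroke `#ff8800` → engrave (S279, F2577). Control points (SVG): P0=(151.056,120.752), P1=(87.693,113.980), P2=(70.714,137.433); sampled at t=k/3. Machine vertices: (151.056,99.275) → (113.968,100.431) → (87.187,94.871) → (70.714,82.594). Open path.

**Shape 2** — `<path>` cubic bezier, stroke `#008000` → cut (S850, F1108). Control points (SVG): P0=(163.019,29.185), P1=(190.294,30.455), P2=(117.984,124.421), P3=(145.098,106.884); sampled at t=k/3. Machine vertices: (163.019,190.842) → (164.470,166.236) → (143.755,125.211) → (145.098,113.143). Open path.

**Shape 3** — `<polygon>` rectangle, stroke `#ff8800` → engrave (S279, F2577). Machine vertices: (34.335,100.090) → (95.615,100.090) → (95.615,50.246) → (34.335,50.246) → (34.335,100.090). Closed: final G1 returns to the first vertex.

**Shape 4** — `<polygon>` rectangle, stroke `#008000` → cut (S850, F1108). Machine vertices: (82.901,138.717) → (110.625,138.717) → (110.625,39.350) → (82.901,39.350) → (82.901,138.717). Closed: final G1 returns to the first vertex.

**Shape 5** — `<polygon>` rectangle, stroke `#ff8800` → engrave (S279, F2577). Machine vertices: (19.618,110.563) → (95.379,110.563) → (95.379,10.699) → (19.618,10.699) → (19.618,110.563). Closed: final G1 returns to the first vertex.

**Shape 6** — `<path>` open polyline, stroke `#008000` → cut (S850, F1108). Machine vertices: (149.248,75.549) → (6.231,145.064) → (8.565,77.204). Open path.

G21
G90
G0 X151.056 Y99.275
M3 S279
G1 X113.968 Y100.431 F2577
G1 X87.187 Y94.871
G1 X70.714 Y82.594
M5
G0 X163.019 Y190.842
M3 S850
G1 X164.470 Y166.236 F1108
G1 X143.755 Y125.211
G1 X145.098 Y113.143
M5
G0 X34.335 Y100.090
M3 S279
G1 X95.615 Y100.090 F2577
G1 X95.615 Y50.246
G1 X34.335 Y50.246
G1 X34.335 Y100.090
M5
G0 X82.901 Y138.717
M3 S850
G1 X110.625 Y138.717 F1108
G1 X110.625 Y39.350
G1 X82.901 Y39.350
G1 X82.901 Y138.717
M5
G0 X19.618 Y110.563
M3 S279
G1 X95.379 Y110.563 F2577
G1 X95.379 Y10.699
G1 X19.618 Y10.699
G1 X19.618 Y110.563
M5
G0 X149.248 Y75.549
M3 S850
G1 X6.231 Y145.064 F1108
G1 X8.565 Y77.204
M5
G0 X0.000 Y0.000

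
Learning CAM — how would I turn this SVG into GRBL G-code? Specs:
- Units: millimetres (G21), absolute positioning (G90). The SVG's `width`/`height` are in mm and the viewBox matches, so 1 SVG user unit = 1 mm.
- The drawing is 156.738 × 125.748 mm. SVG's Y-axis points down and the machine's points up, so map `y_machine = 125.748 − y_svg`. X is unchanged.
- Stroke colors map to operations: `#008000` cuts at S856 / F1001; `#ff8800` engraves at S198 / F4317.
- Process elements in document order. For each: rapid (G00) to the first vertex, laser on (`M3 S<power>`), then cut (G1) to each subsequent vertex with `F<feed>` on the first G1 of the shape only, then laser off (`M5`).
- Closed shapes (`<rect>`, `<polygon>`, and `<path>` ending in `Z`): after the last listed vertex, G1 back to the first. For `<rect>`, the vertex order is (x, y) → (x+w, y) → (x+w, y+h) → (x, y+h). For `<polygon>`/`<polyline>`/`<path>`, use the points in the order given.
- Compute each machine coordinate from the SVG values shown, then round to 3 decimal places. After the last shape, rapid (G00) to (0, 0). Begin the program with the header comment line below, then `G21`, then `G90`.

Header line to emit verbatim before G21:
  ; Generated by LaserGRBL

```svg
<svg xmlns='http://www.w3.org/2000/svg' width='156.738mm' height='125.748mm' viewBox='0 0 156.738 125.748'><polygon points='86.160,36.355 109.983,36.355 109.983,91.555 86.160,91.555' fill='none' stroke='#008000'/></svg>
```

viewBox `0 0 156.738 125.748` with mm width/height → 1 unit = 1 mm. Flip: y_m = 125.748 − y_svg.

**Shape 1** — `<polygon>` rectangle, stroke `#008000` → cut (S856, F1001). Machine vertices: (86.160,89.393) → (109.983,89.393) → (109.983,34.193) → (86.160,34.193) → (86.160,89.393). Closed: final G1 returns to the first vertex.

; Generated by LaserGRBL
G21
G90
G00 X86.160 Y89.393
M3 S856
G1 X109.983 Y89.393 F1001
G1 X109.983 Y34.193
G1 X86.160 Y34.193
G1 X86.160 Y89.393
M5
G00 X0.000 Y0.000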